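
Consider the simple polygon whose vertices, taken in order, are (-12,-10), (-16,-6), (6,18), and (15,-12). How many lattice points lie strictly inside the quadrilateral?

Using the shoelace formula, 2A = |((-12)·(-6) − (-16)·(-10)) + ((-16)·18 − 6·(-6)) + (6·(-12) − 15·18) + (15·(-10) − (-12)·(-12))| = 976, so the area is 488.
Along each edge there are gcd(|Δx|,|Δy|)+1 lattice points, so counting each shared vertex once the boundary has gcd(4,4) + gcd(22,24) + gcd(9,30) + gcd(27,2) = 4+2+3+1 = 10.
By Pick's theorem A = I + B/2 − 1, so I = 488 − 10/2 + 1 = 484.

484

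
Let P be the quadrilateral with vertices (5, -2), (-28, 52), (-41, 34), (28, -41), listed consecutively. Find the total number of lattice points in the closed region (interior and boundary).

The shoelace formula gives twice the area as |(5·52 − (-28)·(-2)) + ((-28)·34 − (-41)·52) + ((-41)·(-41) − 28·34) + (28·(-2) − 5·(-41))| = 2262, so the area is 1131.
Along each edge there are gcd(|Δx|,|Δy|)+1 lattice points, so counting each shared vertex once the boundary has gcd(33,54) + gcd(13,18) + gcd(69,75) + gcd(23,39) = 3+1+3+1 = 8.
Pick's theorem gives I = A − B/2 + 1 = 1131 − 8/2 + 1 = 1128, so the closed region contains I + B = 1128 + 8 = 1136 lattice points.

1136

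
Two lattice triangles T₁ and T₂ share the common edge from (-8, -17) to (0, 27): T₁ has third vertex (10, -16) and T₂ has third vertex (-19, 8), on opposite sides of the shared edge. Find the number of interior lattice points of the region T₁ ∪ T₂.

The union is the simple quadrilateral with vertices (-8, -17), (10, -16), (0, 27), (-19, 8) in order.
By the shoelace formula, twice the signed area is |[(-8)·(-16) − 10·(-17)] + [10·27 − 0·(-16)] + [0·8 − (-19)·27] + [(-19)·(-17) − (-8)·8]| = 1468, so the area is 734.
Along each edge there are gcd(|Δx|,|Δy|)+1 lattice points, so counting each shared vertex once the boundary has gcd(18,1) + gcd(10,43) + gcd(19,19) + gcd(11,25) = 1+1+19+1 = 22.
By Pick's theorem I = A − B/2 + 1 = 734 − 22/2 + 1 = 724.

724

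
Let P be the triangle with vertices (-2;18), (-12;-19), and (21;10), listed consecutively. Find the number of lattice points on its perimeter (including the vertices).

Summing gcd(|Δx|,|Δy|) over the edges gives the boundary count: gcd(10,37) + gcd(33,29) + gcd(23,8) = 1+1+1 = 3.

3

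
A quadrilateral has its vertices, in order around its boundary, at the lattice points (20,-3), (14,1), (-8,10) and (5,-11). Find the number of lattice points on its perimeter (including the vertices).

5

Along each edge there are gcd(|Δx|,|Δy|)+1 lattice points, so counting each shared vertex once the boundary has gcd(6,4) + gcd(22,9) + gcd(13,21) + gcd(15,8) = 2+1+1+1 = 5.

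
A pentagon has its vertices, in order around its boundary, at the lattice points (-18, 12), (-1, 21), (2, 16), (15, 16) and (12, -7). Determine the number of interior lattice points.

By the shoelace formula, twice the signed area is |[(-18)·21 − (-1)·12] + [(-1)·16 − 2·21] + [2·16 − 15·16] + [15·(-7) − 12·16] + [12·12 − (-18)·(-7)]| = 911, so the area is 911/2.
Summing gcd(|Δx|,|Δy|) over the edges gives the boundary count: gcd(17,9) + gcd(3,5) + gcd(13,0) + gcd(3,23) + gcd(30,19) = 1+1+13+1+1 = 17.
By Pick's theorem A = I + B/2 − 1, so I = 911/2 − 17/2 + 1 = 448.

448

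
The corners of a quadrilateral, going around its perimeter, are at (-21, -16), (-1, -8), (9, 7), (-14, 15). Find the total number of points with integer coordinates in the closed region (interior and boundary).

501

By the shoelace formula, twice the signed area is |[(-21)·(-8) − (-1)·(-16)] + [(-1)·7 − 9·(-8)] + [9·15 − (-14)·7] + [(-14)·(-16) − (-21)·15]| = 989, so the area is 989/2.
Summing gcd(|Δx|,|Δy|) over the edges gives the boundary count: gcd(20,8) + gcd(10,15) + gcd(23,8) + gcd(7,31) = 4+5+1+1 = 11.
Pick's theorem gives I = A − B/2 + 1 = 989/2 − 11/2 + 1 = 490, so the closed region contains I + B = 490 + 11 = 501 lattice points.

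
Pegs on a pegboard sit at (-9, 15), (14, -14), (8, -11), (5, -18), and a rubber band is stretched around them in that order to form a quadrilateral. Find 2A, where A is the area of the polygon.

302

The shoelace formula gives twice the area as |[(-9)·(-14) − 14·15] + [14·(-11) − 8·(-14)] + [8·(-18) − 5·(-11)] + [5·15 − (-9)·(-18)]| = 302, so the area is 151.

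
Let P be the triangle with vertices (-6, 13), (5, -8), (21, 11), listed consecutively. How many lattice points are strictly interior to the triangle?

272

By the shoelace formula, twice the signed area is |[(-6)·(-8) − 5·13] + [5·11 − 21·(-8)] + [21·13 − (-6)·11]| = 545, so the area is 545/2.
Summing gcd(|Δx|,|Δy|) over the edges gives the boundary count: gcd(11,21) + gcd(16,19) + gcd(27,2) = 1+1+1 = 3.
Pick's theorem gives I = A − B/2 + 1 = 545/2 − 3/2 + 1 = 272.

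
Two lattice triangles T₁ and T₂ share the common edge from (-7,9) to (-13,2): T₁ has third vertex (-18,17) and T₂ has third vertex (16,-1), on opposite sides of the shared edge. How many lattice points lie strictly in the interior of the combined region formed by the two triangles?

The union is the simple quadrilateral with vertices (-7,9), (-18,17), (-13,2), (16,-1) in order.
The shoelace formula gives twice the area as |[(-7)·17 − (-18)·9] + [(-18)·2 − (-13)·17] + [(-13)·(-1) − 16·2] + [16·9 − (-7)·(-1)]| = 346, so the area is 173.
The number of boundary lattice points is Σ gcd(|Δx|,|Δy|) = gcd(11,8) + gcd(5,15) + gcd(29,3) + gcd(23,10) = 1+5+1+1 = 8.
By Pick's theorem I = A − B/2 + 1 = 173 − 8/2 + 1 = 170.

170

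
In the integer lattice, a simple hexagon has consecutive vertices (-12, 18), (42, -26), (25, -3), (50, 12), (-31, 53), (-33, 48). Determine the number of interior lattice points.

1892

The shoelace formula gives twice the area as |((-12)·(-26) − 42·18) + (42·(-3) − 25·(-26)) + (25·12 − 50·(-3)) + (50·53 − (-31)·12) + ((-31)·48 − (-33)·53) + ((-33)·18 − (-12)·48)| = 3795, so the area is 3795/2.
Summing gcd(|Δx|,|Δy|) over the edges gives the boundary count: gcd(54,44) + gcd(17,23) + gcd(25,15) + gcd(81,41) + gcd(2,5) + gcd(21,30) = 2+1+5+1+1+3 = 13.
By Pick's theorem A = I + B/2 − 1, so I = 3795/2 − 13/2 + 1 = 1892.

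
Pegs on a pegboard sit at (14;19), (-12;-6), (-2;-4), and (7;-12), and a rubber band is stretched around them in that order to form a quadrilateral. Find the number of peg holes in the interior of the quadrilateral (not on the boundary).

Using the shoelace formula, 2A = |(14·(-6) − (-12)·19) + ((-12)·(-4) − (-2)·(-6)) + ((-2)·(-12) − 7·(-4)) + (7·19 − 14·(-12))| = 533, so the area is 266.5.
Summing gcd(|Δx|,|Δy|) over the edges gives the boundary count: gcd(26,25) + gcd(10,2) + gcd(9,8) + gcd(7,31) = 1+2+1+1 = 5.
Pick's theorem gives I = A − B/2 + 1 = 266.5 − 5/2 + 1 = 265.

265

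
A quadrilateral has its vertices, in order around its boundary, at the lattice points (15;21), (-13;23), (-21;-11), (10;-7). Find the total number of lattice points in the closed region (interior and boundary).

912

By the shoelace formula, twice the signed area is |(15·23 − (-13)·21) + ((-13)·(-11) − (-21)·23) + ((-21)·(-7) − 10·(-11)) + (10·21 − 15·(-7))| = 1816, so the area is 908.
Summing gcd(|Δx|,|Δy|) over the edges gives the boundary count: gcd(28,2) + gcd(8,34) + gcd(31,4) + gcd(5,28) = 2+2+1+1 = 6.
Pick's theorem gives I = A − B/2 + 1 = 908 − 6/2 + 1 = 906, so the closed region contains I + B = 906 + 6 = 912 lattice points.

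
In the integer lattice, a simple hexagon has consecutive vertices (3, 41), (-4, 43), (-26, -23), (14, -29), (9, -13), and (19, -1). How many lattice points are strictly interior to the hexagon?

1825

By the shoelace formula, twice the signed area is |(3·43 − (-4)·41) + ((-4)·(-23) − (-26)·43) + ((-26)·(-29) − 14·(-23)) + (14·(-13) − 9·(-29)) + (9·(-1) − 19·(-13)) + (19·41 − 3·(-1))| = 3678, so the area is 1839.
Summing gcd(|Δx|,|Δy|) over the edges gives the boundary count: gcd(7,2) + gcd(22,66) + gcd(40,6) + gcd(5,16) + gcd(10,12) + gcd(16,42) = 1+22+2+1+2+2 = 30.
Pick's theorem gives I = A − B/2 + 1 = 1839 − 30/2 + 1 = 1825.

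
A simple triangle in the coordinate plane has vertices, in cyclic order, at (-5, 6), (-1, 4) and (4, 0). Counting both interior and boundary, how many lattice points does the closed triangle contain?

By the shoelace formula, twice the signed area is |((-5)·4 − (-1)·6) + ((-1)·0 − 4·4) + (4·6 − (-5)·0)| = 6, so the area is 3.
Along each edge there are gcd(|Δx|,|Δy|)+1 lattice points, so counting each shared vertex once the boundary has gcd(4,2) + gcd(5,4) + gcd(9,6) = 2+1+3 = 6.
Pick's theorem gives I = A − B/2 + 1 = 3 − 6/2 + 1 = 1, so the closed region contains I + B = 1 + 6 = 7 lattice points.

7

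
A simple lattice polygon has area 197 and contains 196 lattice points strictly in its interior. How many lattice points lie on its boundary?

4

Pick's theorem gives A = I + B/2 − 1, so B = 2(A − I + 1) = 2(197 − 196 + 1) = 4.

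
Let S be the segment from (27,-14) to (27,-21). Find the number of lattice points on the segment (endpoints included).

The number of lattice points on a segment between lattice points is gcd(|Δx|,|Δy|) + 1 = gcd(0,7) + 1 = 7 + 1 = 8.

8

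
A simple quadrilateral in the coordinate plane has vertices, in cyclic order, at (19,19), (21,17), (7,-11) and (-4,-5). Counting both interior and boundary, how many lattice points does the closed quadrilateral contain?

253

The shoelace formula gives twice the area as |[19·17 − 21·19] + [21·(-11) − 7·17] + [7·(-5) − (-4)·(-11)] + [(-4)·19 − 19·(-5)]| = 486, so the area is 243.
The number of boundary lattice points is Σ gcd(|Δx|,|Δy|) = gcd(2,2) + gcd(14,28) + gcd(11,6) + gcd(23,24) = 2+14+1+1 = 18.
Pick's theorem gives I = A − B/2 + 1 = 243 − 18/2 + 1 = 235, so the closed region contains I + B = 235 + 18 = 253 lattice points.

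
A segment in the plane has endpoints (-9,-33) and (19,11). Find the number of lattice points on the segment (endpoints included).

The number of lattice points on a segment between lattice points is gcd(|Δx|,|Δy|) + 1 = gcd(28,44) + 1 = 4 + 1 = 5.

5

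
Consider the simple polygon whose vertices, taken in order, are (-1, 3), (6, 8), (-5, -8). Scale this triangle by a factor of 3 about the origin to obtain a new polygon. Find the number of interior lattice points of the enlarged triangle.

Using the shoelace formula, 2A = |((-1)·8 − 6·3) + (6·(-8) − (-5)·8) + ((-5)·3 − (-1)·(-8))| = 57, so the area is 57/2.
Summing gcd(|Δx|,|Δy|) over the edges gives the boundary count: gcd(7,5) + gcd(11,16) + gcd(4,11) = 1+1+1 = 3.
Scaling by 3 multiplies the area by 3² = 9 (so the new area is 513/2) and multiplies the boundary lattice-point count by 3, giving 9.
By Pick's theorem, the interior count of the dilated polygon is 513/2 − 9/2 + 1 = 253.

253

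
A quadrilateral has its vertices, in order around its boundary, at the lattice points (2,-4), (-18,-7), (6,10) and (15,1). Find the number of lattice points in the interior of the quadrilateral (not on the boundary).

210

Using the shoelace formula, 2A = |(2·(-7) − (-18)·(-4)) + ((-18)·10 − 6·(-7)) + (6·1 − 15·10) + (15·(-4) − 2·1)| = 430, so the area is 215.
Along each edge there are gcd(|Δx|,|Δy|)+1 lattice points, so counting each shared vertex once the boundary has gcd(20,3) + gcd(24,17) + gcd(9,9) + gcd(13,5) = 1+1+9+1 = 12.
By Pick's theorem A = I + B/2 − 1, so I = 215 − 12/2 + 1 = 210.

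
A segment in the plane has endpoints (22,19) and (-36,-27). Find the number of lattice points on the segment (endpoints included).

3

The number of lattice points on a segment between lattice points is gcd(|Δx|,|Δy|) + 1 = gcd(58,46) + 1 = 2 + 1 = 3.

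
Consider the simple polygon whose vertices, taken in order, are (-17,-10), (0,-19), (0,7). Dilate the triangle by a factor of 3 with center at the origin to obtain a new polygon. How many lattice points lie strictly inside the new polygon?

The shoelace formula gives twice the area as |[(-17)·(-19) − 0·(-10)] + [0·7 − 0·(-19)] + [0·(-10) − (-17)·7]| = 442, so the area is 221.
The number of boundary lattice points is Σ gcd(|Δx|,|Δy|) = gcd(17,9) + gcd(0,26) + gcd(17,17) = 1+26+17 = 44.
Scaling by 3 multiplies the area by 3² = 9 (so the new area is 1989) and multiplies the boundary lattice-point count by 3, giving 132.
By Pick's theorem, the interior count of the dilated polygon is 1989 − 132/2 + 1 = 1924.

1924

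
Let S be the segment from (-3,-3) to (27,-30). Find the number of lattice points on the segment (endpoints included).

The number of lattice points on a segment between lattice points is gcd(|Δx|,|Δy|) + 1 = gcd(30,27) + 1 = 3 + 1 = 4.

4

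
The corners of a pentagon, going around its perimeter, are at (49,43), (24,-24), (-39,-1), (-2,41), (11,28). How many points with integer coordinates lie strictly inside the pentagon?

Using the shoelace formula, 2A = |(49·(-24) − 24·43) + (24·(-1) − (-39)·(-24)) + ((-39)·41 − (-2)·(-1)) + ((-2)·28 − 11·41) + (11·43 − 49·28)| = 6175, so the area is 3087.5.
Along each edge there are gcd(|Δx|,|Δy|)+1 lattice points, so counting each shared vertex once the boundary has gcd(25,67) + gcd(63,23) + gcd(37,42) + gcd(13,13) + gcd(38,15) = 1+1+1+13+1 = 17.
Pick's theorem gives I = A − B/2 + 1 = 3087.5 − 17/2 + 1 = 3080.

3080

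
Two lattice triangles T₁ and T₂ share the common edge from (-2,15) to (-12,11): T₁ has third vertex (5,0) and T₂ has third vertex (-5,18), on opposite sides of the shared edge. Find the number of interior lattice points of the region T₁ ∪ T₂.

105

The union is the simple quadrilateral with vertices (-2,15), (5,0), (-12,11), (-5,18) in order.
By the shoelace formula, twice the signed area is |[(-2)·0 − 5·15] + [5·11 − (-12)·0] + [(-12)·18 − (-5)·11] + [(-5)·15 − (-2)·18]| = 220, so the area is 110.
The number of boundary lattice points is Σ gcd(|Δx|,|Δy|) = gcd(7,15) + gcd(17,11) + gcd(7,7) + gcd(3,3) = 1+1+7+3 = 12.
By Pick's theorem I = A − B/2 + 1 = 110 − 12/2 + 1 = 105.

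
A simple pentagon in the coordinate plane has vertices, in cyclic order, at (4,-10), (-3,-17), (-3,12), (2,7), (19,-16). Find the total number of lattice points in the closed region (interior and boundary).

By the shoelace formula, twice the signed area is |(4·(-17) − (-3)·(-10)) + ((-3)·12 − (-3)·(-17)) + ((-3)·7 − 2·12) + (2·(-16) − 19·7) + (19·(-10) − 4·(-16))| = 521, so the area is 521/2.
Summing gcd(|Δx|,|Δy|) over the edges gives the boundary count: gcd(7,7) + gcd(0,29) + gcd(5,5) + gcd(17,23) + gcd(15,6) = 7+29+5+1+3 = 45.
Pick's theorem gives I = A − B/2 + 1 = 521/2 − 45/2 + 1 = 239, so the closed region contains I + B = 239 + 45 = 284 lattice points.

284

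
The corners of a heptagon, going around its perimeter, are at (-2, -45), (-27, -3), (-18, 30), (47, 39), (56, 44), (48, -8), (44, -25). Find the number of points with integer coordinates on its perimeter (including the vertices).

13

The number of boundary lattice points is Σ gcd(|Δx|,|Δy|) = gcd(25,42) + gcd(9,33) + gcd(65,9) + gcd(9,5) + gcd(8,52) + gcd(4,17) + gcd(46,20) = 1+3+1+1+4+1+2 = 13.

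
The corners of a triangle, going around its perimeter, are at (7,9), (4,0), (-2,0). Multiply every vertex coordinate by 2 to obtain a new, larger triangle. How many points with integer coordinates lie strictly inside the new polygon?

Using the shoelace formula, 2A = |(7·0 − 4·9) + (4·0 − (-2)·0) + ((-2)·9 − 7·0)| = 54, so the area is 27.
The number of boundary lattice points is Σ gcd(|Δx|,|Δy|) = gcd(3,9) + gcd(6,0) + gcd(9,9) = 3+6+9 = 18.
Scaling by 2 multiplies the area by 2² = 4 (so the new area is 108) and multiplies the boundary lattice-point count by 2, giving 36.
By Pick's theorem, the interior count of the dilated polygon is 108 − 36/2 + 1 = 91.

91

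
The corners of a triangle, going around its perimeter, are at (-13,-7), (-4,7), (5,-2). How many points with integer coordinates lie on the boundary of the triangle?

The number of boundary lattice points is Σ gcd(|Δx|,|Δy|) = gcd(9,14) + gcd(9,9) + gcd(18,5) = 1+9+1 = 11.

11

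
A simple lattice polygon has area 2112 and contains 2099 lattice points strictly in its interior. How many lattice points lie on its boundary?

28

Pick's theorem gives A = I + B/2 − 1, so B = 2(A − I + 1) = 2(2112 − 2099 + 1) = 28.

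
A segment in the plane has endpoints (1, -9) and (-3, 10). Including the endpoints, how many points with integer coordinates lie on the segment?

The number of lattice points on a segment between lattice points is gcd(|Δx|,|Δy|) + 1 = gcd(4,19) + 1 = 1 + 1 = 2.

2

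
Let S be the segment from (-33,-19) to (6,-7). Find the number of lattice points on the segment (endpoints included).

The number of lattice points on a segment between lattice points is gcd(|Δx|,|Δy|) + 1 = gcd(39,12) + 1 = 3 + 1 = 4.

4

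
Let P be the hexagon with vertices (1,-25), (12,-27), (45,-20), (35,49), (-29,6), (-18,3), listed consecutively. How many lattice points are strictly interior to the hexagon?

Using the shoelace formula, 2A = |(1·(-27) − 12·(-25)) + (12·(-20) − 45·(-27)) + (45·49 − 35·(-20)) + (35·6 − (-29)·49) + ((-29)·3 − (-18)·6) + ((-18)·(-25) − 1·3)| = 6252, so the area is 3126.
The number of boundary lattice points is Σ gcd(|Δx|,|Δy|) = gcd(11,2) + gcd(33,7) + gcd(10,69) + gcd(64,43) + gcd(11,3) + gcd(19,28) = 1+1+1+1+1+1 = 6.
Pick's theorem gives I = A − B/2 + 1 = 3126 − 6/2 + 1 = 3124.

3124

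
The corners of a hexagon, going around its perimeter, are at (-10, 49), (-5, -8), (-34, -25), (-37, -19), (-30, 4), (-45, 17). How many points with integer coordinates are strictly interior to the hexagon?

Using the shoelace formula, 2A = |[(-10)·(-8) − (-5)·49] + [(-5)·(-25) − (-34)·(-8)] + [(-34)·(-19) − (-37)·(-25)] + [(-37)·4 − (-30)·(-19)] + [(-30)·17 − (-45)·4] + [(-45)·49 − (-10)·17]| = 3184, so the area is 1592.
Along each edge there are gcd(|Δx|,|Δy|)+1 lattice points, so counting each shared vertex once the boundary has gcd(5,57) + gcd(29,17) + gcd(3,6) + gcd(7,23) + gcd(15,13) + gcd(35,32) = 1+1+3+1+1+1 = 8.
Pick's theorem gives I = A − B/2 + 1 = 1592 − 8/2 + 1 = 1589.

1589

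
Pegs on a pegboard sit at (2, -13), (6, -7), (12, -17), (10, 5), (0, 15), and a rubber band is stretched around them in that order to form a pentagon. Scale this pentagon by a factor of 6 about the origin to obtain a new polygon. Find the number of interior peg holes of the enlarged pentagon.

Using the shoelace formula, 2A = |[2·(-7) − 6·(-13)] + [6·(-17) − 12·(-7)] + [12·5 − 10·(-17)] + [10·15 − 0·5] + [0·(-13) − 2·15]| = 396, so the area is 198.
Along each edge there are gcd(|Δx|,|Δy|)+1 lattice points, so counting each shared vertex once the boundary has gcd(4,6) + gcd(6,10) + gcd(2,22) + gcd(10,10) + gcd(2,28) = 2+2+2+10+2 = 18.
Scaling by 6 multiplies the area by 6² = 36 (so the new area is 7128) and multiplies the boundary lattice-point count by 6, giving 108.
By Pick's theorem, the interior count of the dilated polygon is 7128 − 108/2 + 1 = 7075.

7075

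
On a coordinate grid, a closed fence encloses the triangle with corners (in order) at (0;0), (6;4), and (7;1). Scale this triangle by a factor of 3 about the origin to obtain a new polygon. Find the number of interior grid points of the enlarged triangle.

94

Using the shoelace formula, 2A = |(0·4 − 6·0) + (6·1 − 7·4) + (7·0 − 0·1)| = 22, so the area is 11.
Along each edge there are gcd(|Δx|,|Δy|)+1 lattice points, so counting each shared vertex once the boundary has gcd(6,4) + gcd(1,3) + gcd(7,1) = 2+1+1 = 4.
Scaling by 3 multiplies the area by 3² = 9 (so the new area is 99) and multiplies the boundary lattice-point count by 3, giving 12.
By Pick's theorem, the interior count of the dilated polygon is 99 − 12/2 + 1 = 94.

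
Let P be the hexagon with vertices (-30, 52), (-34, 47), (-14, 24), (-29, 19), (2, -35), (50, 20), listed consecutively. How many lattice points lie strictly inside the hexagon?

By the shoelace formula, twice the signed area is |((-30)·47 − (-34)·52) + ((-34)·24 − (-14)·47) + ((-14)·19 − (-29)·24) + ((-29)·(-35) − 2·19) + (2·20 − 50·(-35)) + (50·52 − (-30)·20)| = 6597, so the area is 3298.5.
Along each edge there are gcd(|Δx|,|Δy|)+1 lattice points, so counting each shared vertex once the boundary has gcd(4,5) + gcd(20,23) + gcd(15,5) + gcd(31,54) + gcd(48,55) + gcd(80,32) = 1+1+5+1+1+16 = 25.
By Pick's theorem A = I + B/2 − 1, so I = 3298.5 − 25/2 + 1 = 3287.

3287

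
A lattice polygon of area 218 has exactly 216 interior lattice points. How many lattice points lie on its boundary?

6

Pick's theorem gives A = I + B/2 − 1, so B = 2(A − I + 1) = 2(218 − 216 + 1) = 6.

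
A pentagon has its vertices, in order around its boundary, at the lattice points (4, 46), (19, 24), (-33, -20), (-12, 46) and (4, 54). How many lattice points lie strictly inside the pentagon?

1483

The shoelace formula gives twice the area as |(4·24 − 19·46) + (19·(-20) − (-33)·24) + ((-33)·46 − (-12)·(-20)) + ((-12)·54 − 4·46) + (4·46 − 4·54)| = 2988, so the area is 1494.
Along each edge there are gcd(|Δx|,|Δy|)+1 lattice points, so counting each shared vertex once the boundary has gcd(15,22) + gcd(52,44) + gcd(21,66) + gcd(16,8) + gcd(0,8) = 1+4+3+8+8 = 24.
Pick's theorem gives I = A − B/2 + 1 = 1494 − 24/2 + 1 = 1483.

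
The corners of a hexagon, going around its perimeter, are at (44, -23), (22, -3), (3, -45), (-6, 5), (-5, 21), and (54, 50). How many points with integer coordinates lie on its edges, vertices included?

Summing gcd(|Δx|,|Δy|) over the edges gives the boundary count: gcd(22,20) + gcd(19,42) + gcd(9,50) + gcd(1,16) + gcd(59,29) + gcd(10,73) = 2+1+1+1+1+1 = 7.

7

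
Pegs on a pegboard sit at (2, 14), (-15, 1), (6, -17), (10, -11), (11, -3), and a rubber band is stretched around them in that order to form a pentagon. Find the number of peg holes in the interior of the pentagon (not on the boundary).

Using the shoelace formula, 2A = |(2·1 − (-15)·14) + ((-15)·(-17) − 6·1) + (6·(-11) − 10·(-17)) + (10·(-3) − 11·(-11)) + (11·14 − 2·(-3))| = 816, so the area is 408.
Summing gcd(|Δx|,|Δy|) over the edges gives the boundary count: gcd(17,13) + gcd(21,18) + gcd(4,6) + gcd(1,8) + gcd(9,17) = 1+3+2+1+1 = 8.
By Pick's theorem A = I + B/2 − 1, so I = 408 − 8/2 + 1 = 405.

405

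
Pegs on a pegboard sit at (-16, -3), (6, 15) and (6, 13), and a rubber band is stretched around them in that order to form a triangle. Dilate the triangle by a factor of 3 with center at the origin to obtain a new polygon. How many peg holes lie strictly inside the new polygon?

190

Using the shoelace formula, 2A = |[(-16)·15 − 6·(-3)] + [6·13 − 6·15] + [6·(-3) − (-16)·13]| = 44, so the area is 22.
The number of boundary lattice points is Σ gcd(|Δx|,|Δy|) = gcd(22,18) + gcd(0,2) + gcd(22,16) = 2+2+2 = 6.
Scaling by 3 multiplies the area by 3² = 9 (so the new area is 198) and multiplies the boundary lattice-point count by 3, giving 18.
By Pick's theorem, the interior count of the dilated polygon is 198 − 18/2 + 1 = 190.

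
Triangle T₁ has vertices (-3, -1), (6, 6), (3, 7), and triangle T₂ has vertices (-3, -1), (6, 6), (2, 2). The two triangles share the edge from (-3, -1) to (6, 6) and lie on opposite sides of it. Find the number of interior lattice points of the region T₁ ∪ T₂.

The union is the simple quadrilateral with vertices (-3, -1), (3, 7), (6, 6), (2, 2) in order.
By the shoelace formula, twice the signed area is |((-3)·7 − 3·(-1)) + (3·6 − 6·7) + (6·2 − 2·6) + (2·(-1) − (-3)·2)| = 38, so the area is 19.
Summing gcd(|Δx|,|Δy|) over the edges gives the boundary count: gcd(6,8) + gcd(3,1) + gcd(4,4) + gcd(5,3) = 2+1+4+1 = 8.
By Pick's theorem I = A − B/2 + 1 = 19 − 8/2 + 1 = 16.

16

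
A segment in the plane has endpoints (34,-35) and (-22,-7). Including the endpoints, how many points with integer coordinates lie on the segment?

The number of lattice points on a segment between lattice points is gcd(|Δx|,|Δy|) + 1 = gcd(56,28) + 1 = 28 + 1 = 29.

29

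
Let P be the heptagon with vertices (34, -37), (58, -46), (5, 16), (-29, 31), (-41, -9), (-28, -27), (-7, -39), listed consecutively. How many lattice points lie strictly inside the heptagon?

Using the shoelace formula, 2A = |[34·(-46) − 58·(-37)] + [58·16 − 5·(-46)] + [5·31 − (-29)·16] + [(-29)·(-9) − (-41)·31] + [(-41)·(-27) − (-28)·(-9)] + [(-28)·(-39) − (-7)·(-27)] + [(-7)·(-37) − 34·(-39)]| = 7234, so the area is 3617.
Along each edge there are gcd(|Δx|,|Δy|)+1 lattice points, so counting each shared vertex once the boundary has gcd(24,9) + gcd(53,62) + gcd(34,15) + gcd(12,40) + gcd(13,18) + gcd(21,12) + gcd(41,2) = 3+1+1+4+1+3+1 = 14.
By Pick's theorem A = I + B/2 − 1, so I = 3617 − 14/2 + 1 = 3611.

3611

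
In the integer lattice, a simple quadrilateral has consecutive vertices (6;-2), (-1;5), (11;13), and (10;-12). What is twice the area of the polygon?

By the shoelace formula, twice the signed area is |(6·5 − (-1)·(-2)) + ((-1)·13 − 11·5) + (11·(-12) − 10·13) + (10·(-2) − 6·(-12))| = 250, so the area is 125.

250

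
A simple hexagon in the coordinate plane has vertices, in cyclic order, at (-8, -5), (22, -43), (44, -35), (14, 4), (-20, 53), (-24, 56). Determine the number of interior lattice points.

The shoelace formula gives twice the area as |((-8)·(-43) − 22·(-5)) + (22·(-35) − 44·(-43)) + (44·4 − 14·(-35)) + (14·53 − (-20)·4) + ((-20)·56 − (-24)·53) + ((-24)·(-5) − (-8)·56)| = 3784, so the area is 1892.
Summing gcd(|Δx|,|Δy|) over the edges gives the boundary count: gcd(30,38) + gcd(22,8) + gcd(30,39) + gcd(34,49) + gcd(4,3) + gcd(16,61) = 2+2+3+1+1+1 = 10.
By Pick's theorem A = I + B/2 − 1, so I = 1892 − 10/2 + 1 = 1888.

1888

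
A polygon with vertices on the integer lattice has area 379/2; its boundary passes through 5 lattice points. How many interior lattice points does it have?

188

From Pick's theorem, I = A − B/2 + 1 = 379/2 − 5/2 + 1 = 188.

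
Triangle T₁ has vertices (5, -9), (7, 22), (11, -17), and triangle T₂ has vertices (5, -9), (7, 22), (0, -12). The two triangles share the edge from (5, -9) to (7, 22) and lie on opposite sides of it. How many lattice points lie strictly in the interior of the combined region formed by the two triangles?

The union is the simple quadrilateral with vertices (5, -9), (11, -17), (7, 22), (0, -12) in order.
The shoelace formula gives twice the area as |(5·(-17) − 11·(-9)) + (11·22 − 7·(-17)) + (7·(-12) − 0·22) + (0·(-9) − 5·(-12))| = 351, so the area is 175.5.
Along each edge there are gcd(|Δx|,|Δy|)+1 lattice points, so counting each shared vertex once the boundary has gcd(6,8) + gcd(4,39) + gcd(7,34) + gcd(5,3) = 2+1+1+1 = 5.
By Pick's theorem I = A − B/2 + 1 = 175.5 − 5/2 + 1 = 174.

174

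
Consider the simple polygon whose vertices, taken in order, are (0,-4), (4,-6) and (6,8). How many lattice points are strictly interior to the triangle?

By the shoelace formula, twice the signed area is |(0·(-6) − 4·(-4)) + (4·8 − 6·(-6)) + (6·(-4) − 0·8)| = 60, so the area is 30.
The number of boundary lattice points is Σ gcd(|Δx|,|Δy|) = gcd(4,2) + gcd(2,14) + gcd(6,12) = 2+2+6 = 10.
Pick's theorem gives I = A − B/2 + 1 = 30 − 10/2 + 1 = 26.

26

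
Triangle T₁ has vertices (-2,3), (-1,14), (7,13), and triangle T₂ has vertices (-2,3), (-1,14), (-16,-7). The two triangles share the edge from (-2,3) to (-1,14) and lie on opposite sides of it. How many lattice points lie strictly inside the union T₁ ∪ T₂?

The union is the simple quadrilateral with vertices (-2,3), (7,13), (-1,14), (-16,-7) in order.
By the shoelace formula, twice the signed area is |[(-2)·13 − 7·3] + [7·14 − (-1)·13] + [(-1)·(-7) − (-16)·14] + [(-16)·3 − (-2)·(-7)]| = 233, so the area is 233/2.
The number of boundary lattice points is Σ gcd(|Δx|,|Δy|) = gcd(9,10) + gcd(8,1) + gcd(15,21) + gcd(14,10) = 1+1+3+2 = 7.
By Pick's theorem I = A − B/2 + 1 = 233/2 − 7/2 + 1 = 114.

114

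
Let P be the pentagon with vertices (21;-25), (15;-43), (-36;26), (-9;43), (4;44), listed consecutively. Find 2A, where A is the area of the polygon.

Using the shoelace formula, 2A = |(21·(-43) − 15·(-25)) + (15·26 − (-36)·(-43)) + ((-36)·43 − (-9)·26) + ((-9)·44 − 4·43) + (4·(-25) − 21·44)| = 4592, so the area is 2296.

4592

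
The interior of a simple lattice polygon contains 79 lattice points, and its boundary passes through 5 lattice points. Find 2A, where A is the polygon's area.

161

Pick's theorem states A = I + B/2 − 1, so A = 79 + 5/2 − 1 = 161/2.
Hence 2A = 161.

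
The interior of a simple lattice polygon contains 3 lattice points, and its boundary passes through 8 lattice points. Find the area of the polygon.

6

By Pick's theorem, A = I + B/2 − 1 = 3 + 8/2 − 1 = 6.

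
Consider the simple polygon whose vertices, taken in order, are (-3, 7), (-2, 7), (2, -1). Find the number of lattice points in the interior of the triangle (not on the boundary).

Using the shoelace formula, 2A = |((-3)·7 − (-2)·7) + ((-2)·(-1) − 2·7) + (2·7 − (-3)·(-1))| = 8, so the area is 4.
Along each edge there are gcd(|Δx|,|Δy|)+1 lattice points, so counting each shared vertex once the boundary has gcd(1,0) + gcd(4,8) + gcd(5,8) = 1+4+1 = 6.
Pick's theorem gives I = A − B/2 + 1 = 4 − 6/2 + 1 = 2.

2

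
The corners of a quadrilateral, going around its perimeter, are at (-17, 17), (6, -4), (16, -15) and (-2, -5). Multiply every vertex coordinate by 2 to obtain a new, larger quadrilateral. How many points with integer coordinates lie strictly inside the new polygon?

The shoelace formula gives twice the area as |((-17)·(-4) − 6·17) + (6·(-15) − 16·(-4)) + (16·(-5) − (-2)·(-15)) + ((-2)·17 − (-17)·(-5))| = 289, so the area is 289/2.
Along each edge there are gcd(|Δx|,|Δy|)+1 lattice points, so counting each shared vertex once the boundary has gcd(23,21) + gcd(10,11) + gcd(18,10) + gcd(15,22) = 1+1+2+1 = 5.
Scaling by 2 multiplies the area by 2² = 4 (so the new area is 578) and multiplies the boundary lattice-point count by 2, giving 10.
By Pick's theorem, the interior count of the dilated polygon is 578 − 10/2 + 1 = 574.

574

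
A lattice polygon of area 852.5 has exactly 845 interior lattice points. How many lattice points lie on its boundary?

Pick's theorem gives A = I + B/2 − 1, so B = 2(A − I + 1) = 2(852.5 − 845 + 1) = 17.

17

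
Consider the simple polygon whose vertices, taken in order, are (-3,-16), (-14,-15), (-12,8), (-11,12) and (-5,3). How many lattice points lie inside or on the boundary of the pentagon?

By the shoelace formula, twice the signed area is |((-3)·(-15) − (-14)·(-16)) + ((-14)·8 − (-12)·(-15)) + ((-12)·12 − (-11)·8) + ((-11)·3 − (-5)·12) + ((-5)·(-16) − (-3)·3)| = 411, so the area is 411/2.
Along each edge there are gcd(|Δx|,|Δy|)+1 lattice points, so counting each shared vertex once the boundary has gcd(11,1) + gcd(2,23) + gcd(1,4) + gcd(6,9) + gcd(2,19) = 1+1+1+3+1 = 7.
Pick's theorem gives I = A − B/2 + 1 = 411/2 − 7/2 + 1 = 203, so the closed region contains I + B = 203 + 7 = 210 lattice points.

210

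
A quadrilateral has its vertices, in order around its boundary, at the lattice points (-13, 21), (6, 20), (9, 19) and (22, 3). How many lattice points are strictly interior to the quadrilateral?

170

By the shoelace formula, twice the signed area is |((-13)·20 − 6·21) + (6·19 − 9·20) + (9·3 − 22·19) + (22·21 − (-13)·3)| = 342, so the area is 171.
Summing gcd(|Δx|,|Δy|) over the edges gives the boundary count: gcd(19,1) + gcd(3,1) + gcd(13,16) + gcd(35,18) = 1+1+1+1 = 4.
By Pick's theorem A = I + B/2 − 1, so I = 171 − 4/2 + 1 = 170.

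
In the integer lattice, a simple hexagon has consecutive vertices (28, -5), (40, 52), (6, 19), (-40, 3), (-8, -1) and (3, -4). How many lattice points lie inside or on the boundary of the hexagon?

The shoelace formula gives twice the area as |[28·52 − 40·(-5)] + [40·19 − 6·52] + [6·3 − (-40)·19] + [(-40)·(-1) − (-8)·3] + [(-8)·(-4) − 3·(-1)] + [3·(-5) − 28·(-4)]| = 3078, so the area is 1539.
Summing gcd(|Δx|,|Δy|) over the edges gives the boundary count: gcd(12,57) + gcd(34,33) + gcd(46,16) + gcd(32,4) + gcd(11,3) + gcd(25,1) = 3+1+2+4+1+1 = 12.
Pick's theorem gives I = A − B/2 + 1 = 1539 − 12/2 + 1 = 1534, so the closed region contains I + B = 1534 + 12 = 1546 lattice points.

1546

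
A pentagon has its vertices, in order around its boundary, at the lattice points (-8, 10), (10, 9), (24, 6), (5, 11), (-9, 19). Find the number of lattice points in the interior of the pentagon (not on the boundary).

79

The shoelace formula gives twice the area as |[(-8)·9 − 10·10] + [10·6 − 24·9] + [24·11 − 5·6] + [5·19 − (-9)·11] + [(-9)·10 − (-8)·19]| = 162, so the area is 81.
Summing gcd(|Δx|,|Δy|) over the edges gives the boundary count: gcd(18,1) + gcd(14,3) + gcd(19,5) + gcd(14,8) + gcd(1,9) = 1+1+1+2+1 = 6.
By Pick's theorem A = I + B/2 − 1, so I = 81 − 6/2 + 1 = 79.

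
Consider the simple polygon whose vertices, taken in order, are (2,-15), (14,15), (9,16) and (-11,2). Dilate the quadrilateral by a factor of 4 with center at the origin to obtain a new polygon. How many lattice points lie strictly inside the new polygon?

5453

By the shoelace formula, twice the signed area is |(2·15 − 14·(-15)) + (14·16 − 9·15) + (9·2 − (-11)·16) + ((-11)·(-15) − 2·2)| = 684, so the area is 342.
Summing gcd(|Δx|,|Δy|) over the edges gives the boundary count: gcd(12,30) + gcd(5,1) + gcd(20,14) + gcd(13,17) = 6+1+2+1 = 10.
Scaling by 4 multiplies the area by 4² = 16 (so the new area is 5472) and multiplies the boundary lattice-point count by 4, giving 40.
By Pick's theorem, the interior count of the dilated polygon is 5472 − 40/2 + 1 = 5453.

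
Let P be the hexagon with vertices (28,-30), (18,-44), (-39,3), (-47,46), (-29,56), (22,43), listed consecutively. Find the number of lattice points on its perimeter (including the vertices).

The number of boundary lattice points is Σ gcd(|Δx|,|Δy|) = gcd(10,14) + gcd(57,47) + gcd(8,43) + gcd(18,10) + gcd(51,13) + gcd(6,73) = 2+1+1+2+1+1 = 8.

8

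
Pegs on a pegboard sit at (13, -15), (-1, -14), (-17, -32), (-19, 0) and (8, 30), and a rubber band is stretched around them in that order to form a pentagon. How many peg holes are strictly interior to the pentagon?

1040

The shoelace formula gives twice the area as |[13·(-14) − (-1)·(-15)] + [(-1)·(-32) − (-17)·(-14)] + [(-17)·0 − (-19)·(-32)] + [(-19)·30 − 8·0] + [8·(-15) − 13·30]| = 2091, so the area is 1045.5.
The number of boundary lattice points is Σ gcd(|Δx|,|Δy|) = gcd(14,1) + gcd(16,18) + gcd(2,32) + gcd(27,30) + gcd(5,45) = 1+2+2+3+5 = 13.
Pick's theorem gives I = A − B/2 + 1 = 1045.5 − 13/2 + 1 = 1040.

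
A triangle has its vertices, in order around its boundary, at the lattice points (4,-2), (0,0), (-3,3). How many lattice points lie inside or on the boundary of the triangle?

The shoelace formula gives twice the area as |[4·0 − 0·(-2)] + [0·3 − (-3)·0] + [(-3)·(-2) − 4·3]| = 6, so the area is 3.
The number of boundary lattice points is Σ gcd(|Δx|,|Δy|) = gcd(4,2) + gcd(3,3) + gcd(7,5) = 2+3+1 = 6.
Pick's theorem gives I = A − B/2 + 1 = 3 − 6/2 + 1 = 1, so the closed region contains I + B = 1 + 6 = 7 lattice points.

7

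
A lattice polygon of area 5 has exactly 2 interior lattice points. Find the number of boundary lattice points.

Pick's theorem gives A = I + B/2 − 1, so B = 2(A − I + 1) = 2(5 − 2 + 1) = 8.

8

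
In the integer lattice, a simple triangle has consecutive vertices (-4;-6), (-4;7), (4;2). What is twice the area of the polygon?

104

By the shoelace formula, twice the signed area is |[(-4)·7 − (-4)·(-6)] + [(-4)·2 − 4·7] + [4·(-6) − (-4)·2]| = 104, so the area is 52.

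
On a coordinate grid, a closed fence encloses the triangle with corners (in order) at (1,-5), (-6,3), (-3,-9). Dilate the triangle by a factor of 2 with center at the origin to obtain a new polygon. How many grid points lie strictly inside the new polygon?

Using the shoelace formula, 2A = |(1·3 − (-6)·(-5)) + ((-6)·(-9) − (-3)·3) + ((-3)·(-5) − 1·(-9))| = 60, so the area is 30.
The number of boundary lattice points is Σ gcd(|Δx|,|Δy|) = gcd(7,8) + gcd(3,12) + gcd(4,4) = 1+3+4 = 8.
Scaling by 2 multiplies the area by 2² = 4 (so the new area is 120) and multiplies the boundary lattice-point count by 2, giving 16.
By Pick's theorem, the interior count of the dilated polygon is 120 − 16/2 + 1 = 113.

113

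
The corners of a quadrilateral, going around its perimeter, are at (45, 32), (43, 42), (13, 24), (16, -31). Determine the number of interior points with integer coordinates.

Using the shoelace formula, 2A = |[45·42 − 43·32] + [43·24 − 13·42] + [13·(-31) − 16·24] + [16·32 − 45·(-31)]| = 2120, so the area is 1060.
Summing gcd(|Δx|,|Δy|) over the edges gives the boundary count: gcd(2,10) + gcd(30,18) + gcd(3,55) + gcd(29,63) = 2+6+1+1 = 10.
By Pick's theorem A = I + B/2 − 1, so I = 1060 − 10/2 + 1 = 1056.

1056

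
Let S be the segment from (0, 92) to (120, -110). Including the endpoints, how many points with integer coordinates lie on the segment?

3

The number of lattice points on a segment between lattice points is gcd(|Δx|,|Δy|) + 1 = gcd(120,202) + 1 = 2 + 1 = 3.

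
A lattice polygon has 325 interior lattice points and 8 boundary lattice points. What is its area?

By Pick's theorem, A = I + B/2 − 1 = 325 + 8/2 − 1 = 328.

328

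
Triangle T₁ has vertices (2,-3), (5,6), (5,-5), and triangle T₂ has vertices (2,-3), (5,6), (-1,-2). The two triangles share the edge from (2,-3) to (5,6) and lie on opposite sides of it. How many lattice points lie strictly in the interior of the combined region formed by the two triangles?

The union is the simple quadrilateral with vertices (2,-3), (5,-5), (5,6), (-1,-2) in order.
The shoelace formula gives twice the area as |[2·(-5) − 5·(-3)] + [5·6 − 5·(-5)] + [5·(-2) − (-1)·6] + [(-1)·(-3) − 2·(-2)]| = 63, so the area is 31.5.
Summing gcd(|Δx|,|Δy|) over the edges gives the boundary count: gcd(3,2) + gcd(0,11) + gcd(6,8) + gcd(3,1) = 1+11+2+1 = 15.
By Pick's theorem I = A − B/2 + 1 = 31.5 − 15/2 + 1 = 25.

25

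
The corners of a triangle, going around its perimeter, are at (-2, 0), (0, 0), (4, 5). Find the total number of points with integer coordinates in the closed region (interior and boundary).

8

The shoelace formula gives twice the area as |[(-2)·0 − 0·0] + [0·5 − 4·0] + [4·0 − (-2)·5]| = 10, so the area is 5.
Along each edge there are gcd(|Δx|,|Δy|)+1 lattice points, so counting each shared vertex once the boundary has gcd(2,0) + gcd(4,5) + gcd(6,5) = 2+1+1 = 4.
Pick's theorem gives I = A − B/2 + 1 = 5 − 4/2 + 1 = 4, so the closed region contains I + B = 4 + 4 = 8 lattice points.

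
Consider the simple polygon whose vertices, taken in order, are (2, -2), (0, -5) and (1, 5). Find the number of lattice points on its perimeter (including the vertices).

Summing gcd(|Δx|,|Δy|) over the edges gives the boundary count: gcd(2,3) + gcd(1,10) + gcd(1,7) = 1+1+1 = 3.

3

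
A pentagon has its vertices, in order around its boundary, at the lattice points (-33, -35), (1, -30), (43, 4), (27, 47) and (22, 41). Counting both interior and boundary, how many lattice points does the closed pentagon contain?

2448

The shoelace formula gives twice the area as |((-33)·(-30) − 1·(-35)) + (1·4 − 43·(-30)) + (43·47 − 27·4) + (27·41 − 22·47) + (22·(-35) − (-33)·41)| = 4888, so the area is 2444.
Summing gcd(|Δx|,|Δy|) over the edges gives the boundary count: gcd(34,5) + gcd(42,34) + gcd(16,43) + gcd(5,6) + gcd(55,76) = 1+2+1+1+1 = 6.
Pick's theorem gives I = A − B/2 + 1 = 2444 − 6/2 + 1 = 2442, so the closed region contains I + B = 2442 + 6 = 2448 lattice points.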